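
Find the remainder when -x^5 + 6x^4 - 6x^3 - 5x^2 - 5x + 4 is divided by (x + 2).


By the Remainder Theorem, the remainder equals p(-2):
  -1*(-2)^5 = 32
  6*(-2)^4 = 96
  -6*(-2)^3 = 48
  -5*(-2)^2 = -20
  -5*(-2)^1 = 10
  constant: 4
Sum: 32 + 96 + 48 - 20 + 10 + 4 = 170


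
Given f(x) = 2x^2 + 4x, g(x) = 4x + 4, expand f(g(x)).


Substitute g(x) into f:
f(g(x)) = 2*(4x + 4)^2 + 4*(4x + 4)
(4x + 4)^2 = 16x^2 + 32x + 16
Expand and combine: 32x^2 + 80x + 48


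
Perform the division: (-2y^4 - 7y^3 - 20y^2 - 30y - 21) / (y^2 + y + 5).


(-2y^4 - 7y^3 - 20y^2 - 30y - 21) / (y^2 + y + 5)
Step 1: -2y^2 * (y^2 + y + 5) = -2y^4 - 2y^3 - 10y^2; subtract.
Step 2: -5y * (y^2 + y + 5) = -5y^3 - 5y^2 - 25y; subtract.
Step 3: -5 * (y^2 + y + 5) = -5y^2 - 5y - 25; subtract.
Quotient: -2y^2 - 5y - 5, Remainder: 4


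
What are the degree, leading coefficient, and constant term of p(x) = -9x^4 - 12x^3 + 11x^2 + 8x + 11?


Highest power of x is 4, with coefficient -9. Constant term is 11.
Degree = 4, leading coefficient = -9, constant term = 11


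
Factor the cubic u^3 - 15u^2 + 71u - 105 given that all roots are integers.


Try integer roots (divisors of -105). u=3: p(3)=0.
Divide out (u - 3): quotient is u^2 - 12u + 35.
Factor the quadratic: (u - 7)(u - 5)
Result: (u - 3)(u - 7)(u - 5)


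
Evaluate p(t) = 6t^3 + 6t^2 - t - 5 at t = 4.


Using direct substitution:
  6 * (4)^3 = 384
  6 * (4)^2 = 96
  -1 * (4)^1 = -4
  constant: -5
Sum = 384 + 96 - 4 - 5 = 471


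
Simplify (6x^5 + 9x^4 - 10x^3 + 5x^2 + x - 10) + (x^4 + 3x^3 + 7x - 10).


Align terms by degree and add:
  6x^5 + 9x^4 - 10x^3 + 5x^2 + x - 10
+ x^4 + 3x^3 + 7x - 10
= 6x^5 + 10x^4 - 7x^3 + 5x^2 + 8x - 20


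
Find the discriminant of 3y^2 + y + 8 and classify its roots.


D = b^2 - 4ac = (1)^2 - 4(3)(8) = 1 - 96 = -95
Since D < 0: two complex conjugate roots (no real roots)


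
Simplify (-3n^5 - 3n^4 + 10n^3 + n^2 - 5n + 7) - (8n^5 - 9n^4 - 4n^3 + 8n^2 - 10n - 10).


Distribute the minus sign:
  (-3n^5 - 3n^4 + 10n^3 + n^2 - 5n + 7)
- (8n^5 - 9n^4 - 4n^3 + 8n^2 - 10n - 10)
Negate second polynomial: -8n^5 + 9n^4 + 4n^3 - 8n^2 + 10n + 10
Add: -11n^5 + 6n^4 + 14n^3 - 7n^2 + 5n + 17


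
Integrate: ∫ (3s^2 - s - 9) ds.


Reverse power rule on each term:
  ∫ 3s^2 ds = s^3
  ∫ -s ds = -(1/2)s^2
  ∫ -9 ds = -9s
F(s) = s^3 - (1/2)s^2 - 9s + C


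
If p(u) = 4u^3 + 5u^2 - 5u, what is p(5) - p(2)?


p(5) = 600
p(2) = 42
p(5) - p(2) = 600 - 42 = 558


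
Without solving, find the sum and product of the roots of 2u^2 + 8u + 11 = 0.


For au^2+bu+c=0: sum = -b/a, product = c/a.
a=2, b=8, c=11
Sum = -(8)/2 = -4
Product = (11)/2 = 11/2


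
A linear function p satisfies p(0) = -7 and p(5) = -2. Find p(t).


p(t) = mt + b. Using p(0)=-7, p(5)=-2:
m = (-7 + 2)/(0 - 5) = -5/-5 = 1
b = -7 - m*(0) = -7 = -7
p(t) = t - 7


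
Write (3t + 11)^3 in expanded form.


Expand (3t + 11)^3 by repeated multiplication:
  (3t + 11)^2 = 9t^2 + 66t + 121
= 27t^3 + 297t^2 + 1089t + 1331


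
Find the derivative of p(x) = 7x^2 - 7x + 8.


Apply the power rule term by term:
  d/dx(7x^2) = 14x
  d/dx(-7x) = -7
  d/dx(8) = 0
p'(x) = 14x - 7


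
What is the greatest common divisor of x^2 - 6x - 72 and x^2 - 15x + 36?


Factor each:
  x^2 - 6x - 72 = (x - 12)(x + 6)
  x^2 - 15x + 36 = (x - 12)(x - 3)
Common monic factor: x - 12


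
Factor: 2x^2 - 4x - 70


Roots satisfy r1 + r2 = -b/a = 2 and r1*r2 = c/a = -35.
So r1 = 7, r2 = -5.
2x^2 - 4x - 70 = 2(x - r1)(x - r2) = 2(x - 7)(x + 5)


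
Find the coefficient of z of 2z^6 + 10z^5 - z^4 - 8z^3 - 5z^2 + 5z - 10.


Read off the coefficient of z: 5


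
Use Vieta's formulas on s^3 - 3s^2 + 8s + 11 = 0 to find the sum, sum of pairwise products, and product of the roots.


Monic cubic s^3+bs^2+cs+d=0: sum=-b, pairwise sum=c, product=-d.
b=-3, c=8, d=11
r1+r2+r3 = 3
r1r2+r1r3+r2r3 = 8
r1r2r3 = -11


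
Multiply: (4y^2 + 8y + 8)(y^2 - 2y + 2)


Distribute each term of the first polynomial:
  (4y^2)(y^2 - 2y + 2) = 4y^4 - 8y^3 + 8y^2
  (8y)(y^2 - 2y + 2) = 8y^3 - 16y^2 + 16y
  (8)(y^2 - 2y + 2) = 8y^2 - 16y + 16
Sum: 4y^4 + 16


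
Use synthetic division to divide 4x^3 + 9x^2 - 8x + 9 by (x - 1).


Synthetic division with c = 1. Coefficients: 4, 9, -8, 9
Bring down 4.
  4 * 1 = 4; 4 + 9 = 13
  13 * 1 = 13; 13 - 8 = 5
  5 * 1 = 5; 5 + 9 = 14
Quotient: 4x^2 + 13x + 5, Remainder: 14


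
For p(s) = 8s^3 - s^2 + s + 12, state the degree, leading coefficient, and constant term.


Highest power of s is 3, with coefficient 8. Constant term is 12.
Degree = 3, leading coefficient = 8, constant term = 12


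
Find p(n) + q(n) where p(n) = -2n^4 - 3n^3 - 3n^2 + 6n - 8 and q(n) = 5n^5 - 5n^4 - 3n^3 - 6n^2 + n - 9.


Align terms by degree and add:
  -2n^4 - 3n^3 - 3n^2 + 6n - 8
+ 5n^5 - 5n^4 - 3n^3 - 6n^2 + n - 9
= 5n^5 - 7n^4 - 6n^3 - 9n^2 + 7n - 17


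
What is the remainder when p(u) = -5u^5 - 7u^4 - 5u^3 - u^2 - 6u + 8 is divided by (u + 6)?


By the Remainder Theorem, the remainder equals p(-6):
  -5*(-6)^5 = 38880
  -7*(-6)^4 = -9072
  -5*(-6)^3 = 1080
  -1*(-6)^2 = -36
  -6*(-6)^1 = 36
  constant: 8
Sum: 38880 - 9072 + 1080 - 36 + 36 + 8 = 30896


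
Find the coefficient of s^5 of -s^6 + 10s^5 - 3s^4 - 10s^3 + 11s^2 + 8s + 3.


Read off the coefficient of s^5: 10


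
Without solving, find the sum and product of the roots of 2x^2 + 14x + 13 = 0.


For ax^2+bx+c=0: sum = -b/a, product = c/a.
a=2, b=14, c=13
Sum = -(14)/2 = -7
Product = (13)/2 = 13/2


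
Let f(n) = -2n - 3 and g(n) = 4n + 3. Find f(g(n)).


Substitute g(n) into f:
f(g(n)) = -2*(4n + 3) + (-3)
Expand and combine: -8n - 9


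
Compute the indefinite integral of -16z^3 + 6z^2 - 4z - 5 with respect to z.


Reverse power rule on each term:
  ∫ -16z^3 dz = -4z^4
  ∫ 6z^2 dz = 2z^3
  ∫ -4z dz = -2z^2
  ∫ -5 dz = -5z
F(z) = -4z^4 + 2z^3 - 2z^2 - 5z + C


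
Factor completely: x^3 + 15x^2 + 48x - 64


Try integer roots (divisors of -64). x=-8: p(-8)=0.
Divide out (x + 8): quotient is x^2 + 7x - 8.
Factor the quadratic: (x - 1)(x + 8)
Result: (x + 8)(x - 1)(x + 8)


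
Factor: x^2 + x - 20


Roots satisfy r1 + r2 = -b/a = -1 and r1*r2 = c/a = -20.
So r1 = 4, r2 = -5.
x^2 + x - 20 = (x - r1)(x - r2) = (x - 4)(x + 5)


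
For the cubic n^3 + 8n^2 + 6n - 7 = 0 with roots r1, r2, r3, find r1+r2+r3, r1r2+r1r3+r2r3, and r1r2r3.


Monic cubic n^3+bn^2+cn+d=0: sum=-b, pairwise sum=c, product=-d.
b=8, c=6, d=-7
r1+r2+r3 = -8
r1r2+r1r3+r2r3 = 6
r1r2r3 = 7


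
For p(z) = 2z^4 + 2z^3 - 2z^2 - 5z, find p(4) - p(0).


p(4) = 588
p(0) = 0
p(4) - p(0) = 588 = 588


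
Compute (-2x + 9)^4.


Expand (-2x + 9)^4 by repeated multiplication:
  (-2x + 9)^2 = 4x^2 - 36x + 81
  (-2x + 9)^3 = -8x^3 + 108x^2 - 486x + 729
= 16x^4 - 288x^3 + 1944x^2 - 5832x + 6561


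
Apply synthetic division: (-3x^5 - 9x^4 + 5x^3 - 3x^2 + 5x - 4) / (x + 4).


Synthetic division with c = -4. Coefficients: -3, -9, 5, -3, 5, -4
Bring down -3.
  -3 * -4 = 12; 12 - 9 = 3
  3 * -4 = -12; -12 + 5 = -7
  -7 * -4 = 28; 28 - 3 = 25
  25 * -4 = -100; -100 + 5 = -95
  -95 * -4 = 380; 380 - 4 = 376
Quotient: -3x^4 + 3x^3 - 7x^2 + 25x - 95, Remainder: 376


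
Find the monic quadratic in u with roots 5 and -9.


p(u) = (u - 5)(u + 9)
Expand: u^2 + 4u - 45


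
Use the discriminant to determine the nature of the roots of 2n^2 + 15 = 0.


D = b^2 - 4ac = (0)^2 - 4(2)(15) = 0 - 120 = -120
Since D < 0: two complex conjugate roots (no real roots)


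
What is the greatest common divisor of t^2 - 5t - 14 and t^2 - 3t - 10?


Factor each:
  t^2 - 5t - 14 = (t + 2)(t - 7)
  t^2 - 3t - 10 = (t + 2)(t - 5)
Common monic factor: t + 2


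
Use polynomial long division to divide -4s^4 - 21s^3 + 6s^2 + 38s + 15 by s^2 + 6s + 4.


(-4s^4 - 21s^3 + 6s^2 + 38s + 15) / (s^2 + 6s + 4)
Step 1: -4s^2 * (s^2 + 6s + 4) = -4s^4 - 24s^3 - 16s^2; subtract.
Step 2: 3s * (s^2 + 6s + 4) = 3s^3 + 18s^2 + 12s; subtract.
Step 3: 4 * (s^2 + 6s + 4) = 4s^2 + 24s + 16; subtract.
Quotient: -4s^2 + 3s + 4, Remainder: 2s - 1


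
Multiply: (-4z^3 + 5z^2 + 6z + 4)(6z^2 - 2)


Distribute each term of the first polynomial:
  (-4z^3)(6z^2 - 2) = -24z^5 + 8z^3
  (5z^2)(6z^2 - 2) = 30z^4 - 10z^2
  (6z)(6z^2 - 2) = 36z^3 - 12z
  (4)(6z^2 - 2) = 24z^2 - 8
Sum: -24z^5 + 30z^4 + 44z^3 + 14z^2 - 12z - 8


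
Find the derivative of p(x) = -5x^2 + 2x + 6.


Apply the power rule term by term:
  d/dx(-5x^2) = -10x
  d/dx(2x) = 2
  d/dx(6) = 0
p'(x) = -10x + 2


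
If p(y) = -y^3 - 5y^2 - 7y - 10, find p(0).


Using direct substitution:
  -1 * (0)^3 = 0
  -5 * (0)^2 = 0
  -7 * (0)^1 = 0
  constant: -10
Sum = 0 + 0 + 0 - 10 = -10


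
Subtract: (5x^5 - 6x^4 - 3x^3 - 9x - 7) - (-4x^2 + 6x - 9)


Distribute the minus sign:
  (5x^5 - 6x^4 - 3x^3 - 9x - 7)
- (-4x^2 + 6x - 9)
Negate second polynomial: 4x^2 - 6x + 9
Add: 5x^5 - 6x^4 - 3x^3 + 4x^2 - 15x + 2


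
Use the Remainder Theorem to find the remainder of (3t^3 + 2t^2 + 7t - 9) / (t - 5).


By the Remainder Theorem, the remainder equals p(5):
  3*(5)^3 = 375
  2*(5)^2 = 50
  7*(5)^1 = 35
  constant: -9
Sum: 375 + 50 + 35 - 9 = 451


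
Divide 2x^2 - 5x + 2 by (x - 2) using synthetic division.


Synthetic division with c = 2. Coefficients: 2, -5, 2
Bring down 2.
  2 * 2 = 4; 4 - 5 = -1
  -1 * 2 = -2; -2 + 2 = 0
Quotient: 2x - 1, Remainder: 0


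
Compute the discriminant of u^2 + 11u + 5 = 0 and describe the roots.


D = b^2 - 4ac = (11)^2 - 4(1)(5) = 121 - 20 = 101
Since D > 0: two distinct irrational roots


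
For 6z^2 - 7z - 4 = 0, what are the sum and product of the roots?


For az^2+bz+c=0: sum = -b/a, product = c/a.
a=6, b=-7, c=-4
Sum = -(-7)/6 = 7/6
Product = (-4)/6 = -2/3


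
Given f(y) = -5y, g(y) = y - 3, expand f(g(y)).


Substitute g(y) into f:
f(g(y)) = -5*(y - 3)
Expand and combine: -5y + 15


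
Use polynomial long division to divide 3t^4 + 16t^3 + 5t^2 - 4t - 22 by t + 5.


(3t^4 + 16t^3 + 5t^2 - 4t - 22) / (t + 5)
Step 1: 3t^3 * (t + 5) = 3t^4 + 15t^3; subtract.
Step 2: t^2 * (t + 5) = t^3 + 5t^2; subtract.
Step 3: 0 * (t + 5) = 0; subtract.
Step 4: -4 * (t + 5) = -4t - 20; subtract.
Quotient: 3t^3 + t^2 - 4, Remainder: -2


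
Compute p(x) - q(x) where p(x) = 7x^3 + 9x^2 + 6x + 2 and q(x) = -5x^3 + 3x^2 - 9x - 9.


Distribute the minus sign:
  (7x^3 + 9x^2 + 6x + 2)
- (-5x^3 + 3x^2 - 9x - 9)
Negate second polynomial: 5x^3 - 3x^2 + 9x + 9
Add: 12x^3 + 6x^2 + 15x + 11


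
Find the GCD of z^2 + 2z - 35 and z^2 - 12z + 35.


Factor each:
  z^2 + 2z - 35 = (z - 5)(z + 7)
  z^2 - 12z + 35 = (z - 5)(z - 7)
Common monic factor: z - 5


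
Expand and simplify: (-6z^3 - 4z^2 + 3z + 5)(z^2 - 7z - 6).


Distribute each term of the first polynomial:
  (-6z^3)(z^2 - 7z - 6) = -6z^5 + 42z^4 + 36z^3
  (-4z^2)(z^2 - 7z - 6) = -4z^4 + 28z^3 + 24z^2
  (3z)(z^2 - 7z - 6) = 3z^3 - 21z^2 - 18z
  (5)(z^2 - 7z - 6) = 5z^2 - 35z - 30
Sum: -6z^5 + 38z^4 + 67z^3 + 8z^2 - 53z - 30


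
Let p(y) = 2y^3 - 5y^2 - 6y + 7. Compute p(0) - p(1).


p(0) = 7
p(1) = -2
p(0) - p(1) = 7 + 2 = 9


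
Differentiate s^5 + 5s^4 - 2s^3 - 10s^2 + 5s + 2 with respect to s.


Apply the power rule term by term:
  d/ds(s^5) = 5s^4
  d/ds(5s^4) = 20s^3
  d/ds(-2s^3) = -6s^2
  d/ds(-10s^2) = -20s
  d/ds(5s) = 5
  d/ds(2) = 0
p'(s) = 5s^4 + 20s^3 - 6s^2 - 20s + 5


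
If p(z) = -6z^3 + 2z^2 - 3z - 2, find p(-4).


Using direct substitution:
  -6 * (-4)^3 = 384
  2 * (-4)^2 = 32
  -3 * (-4)^1 = 12
  constant: -2
Sum = 384 + 32 + 12 - 2 = 426


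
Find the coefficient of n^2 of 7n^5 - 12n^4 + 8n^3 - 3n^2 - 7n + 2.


Read off the coefficient of n^2: -3


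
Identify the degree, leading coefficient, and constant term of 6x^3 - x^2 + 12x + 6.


Highest power of x is 3, with coefficient 6. Constant term is 6.
Degree = 3, leading coefficient = 6, constant term = 6


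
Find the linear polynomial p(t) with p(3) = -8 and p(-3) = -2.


p(t) = mt + b. Using p(3)=-8, p(-3)=-2:
m = (-8 + 2)/(3 + 3) = -6/6 = -1
b = -8 - m*(3) = -8 + 3 = -5
p(t) = -t - 5


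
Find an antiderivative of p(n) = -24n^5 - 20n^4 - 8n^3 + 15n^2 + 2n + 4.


Reverse power rule on each term:
  ∫ -24n^5 dn = -4n^6
  ∫ -20n^4 dn = -4n^5
  ∫ -8n^3 dn = -2n^4
  ∫ 15n^2 dn = 5n^3
  ∫ 2n dn = n^2
  ∫ 4 dn = 4n
F(n) = -4n^6 - 4n^5 - 2n^4 + 5n^3 + n^2 + 4n + C


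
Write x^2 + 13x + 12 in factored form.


Roots satisfy r1 + r2 = -b/a = -13 and r1*r2 = c/a = 12.
So r1 = -1, r2 = -12.
x^2 + 13x + 12 = (x - r1)(x - r2) = (x + 1)(x + 12)


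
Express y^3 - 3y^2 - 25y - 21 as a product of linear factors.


Try integer roots (divisors of -21). y=-1: p(-1)=0.
Divide out (y + 1): quotient is y^2 - 4y - 21.
Factor the quadratic: (y + 3)(y - 7)
Result: (y + 1)(y + 3)(y - 7)


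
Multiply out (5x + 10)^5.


Expand (5x + 10)^5 by repeated multiplication:
  (5x + 10)^2 = 25x^2 + 100x + 100
  (5x + 10)^3 = 125x^3 + 750x^2 + 1500x + 1000
  (5x + 10)^4 = 625x^4 + 5000x^3 + 15000x^2 + 20000x + 10000
= 3125x^5 + 31250x^4 + 125000x^3 + 250000x^2 + 250000x + 100000


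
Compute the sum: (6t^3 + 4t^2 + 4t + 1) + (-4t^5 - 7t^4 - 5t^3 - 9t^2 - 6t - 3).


Align terms by degree and add:
  6t^3 + 4t^2 + 4t + 1
  -4t^5 - 7t^4 - 5t^3 - 9t^2 - 6t - 3
= -4t^5 - 7t^4 + t^3 - 5t^2 - 2t - 2


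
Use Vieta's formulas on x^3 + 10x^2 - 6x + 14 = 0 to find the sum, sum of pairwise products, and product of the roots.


Monic cubic x^3+bx^2+cx+d=0: sum=-b, pairwise sum=c, product=-d.
b=10, c=-6, d=14
r1+r2+r3 = -10
r1r2+r1r3+r2r3 = -6
r1r2r3 = -14


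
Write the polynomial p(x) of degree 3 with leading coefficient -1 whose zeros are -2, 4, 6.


p(x) = -(x + 2)(x - 4)(x - 6)
Expand: -x^3 + 8x^2 - 4x - 48


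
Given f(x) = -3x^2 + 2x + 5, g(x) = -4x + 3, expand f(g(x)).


Substitute g(x) into f:
f(g(x)) = -3*(-4x + 3)^2 + 2*(-4x + 3) + 5
(-4x + 3)^2 = 16x^2 - 24x + 9
Expand and combine: -48x^2 + 64x - 16


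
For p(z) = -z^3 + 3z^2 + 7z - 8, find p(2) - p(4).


p(2) = 10
p(4) = 4
p(2) - p(4) = 10 - 4 = 6


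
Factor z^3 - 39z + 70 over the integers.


Try integer roots (divisors of 70). z=2: p(2)=0.
Divide out (z - 2): quotient is z^2 + 2z - 35.
Factor the quadratic: (z - 5)(z + 7)
Result: (z - 2)(z - 5)(z + 7)


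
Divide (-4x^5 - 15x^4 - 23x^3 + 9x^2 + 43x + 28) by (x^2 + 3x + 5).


(-4x^5 - 15x^4 - 23x^3 + 9x^2 + 43x + 28) / (x^2 + 3x + 5)
Step 1: -4x^3 * (x^2 + 3x + 5) = -4x^5 - 12x^4 - 20x^3; subtract.
Step 2: -3x^2 * (x^2 + 3x + 5) = -3x^4 - 9x^3 - 15x^2; subtract.
Step 3: 6x * (x^2 + 3x + 5) = 6x^3 + 18x^2 + 30x; subtract.
Step 4: 6 * (x^2 + 3x + 5) = 6x^2 + 18x + 30; subtract.
Quotient: -4x^3 - 3x^2 + 6x + 6, Remainder: -5x - 2


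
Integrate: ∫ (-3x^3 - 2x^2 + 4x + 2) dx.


Reverse power rule on each term:
  ∫ -3x^3 dx = -(3/4)x^4
  ∫ -2x^2 dx = -(2/3)x^3
  ∫ 4x dx = 2x^2
  ∫ 2 dx = 2x
F(x) = -(3/4)x^4 - (2/3)x^3 + 2x^2 + 2x + C


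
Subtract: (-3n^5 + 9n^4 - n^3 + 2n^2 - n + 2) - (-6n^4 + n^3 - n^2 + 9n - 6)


Distribute the minus sign:
  (-3n^5 + 9n^4 - n^3 + 2n^2 - n + 2)
- (-6n^4 + n^3 - n^2 + 9n - 6)
Negate second polynomial: 6n^4 - n^3 + n^2 - 9n + 6
Add: -3n^5 + 15n^4 - 2n^3 + 3n^2 - 10n + 8


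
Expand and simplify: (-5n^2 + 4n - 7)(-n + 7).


Distribute each term of the first polynomial:
  (-5n^2)(-n + 7) = 5n^3 - 35n^2
  (4n)(-n + 7) = -4n^2 + 28n
  (-7)(-n + 7) = 7n - 49
Sum: 5n^3 - 39n^2 + 35n - 49


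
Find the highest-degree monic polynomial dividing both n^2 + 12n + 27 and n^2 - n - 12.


Factor each:
  n^2 + 12n + 27 = (n + 3)(n + 9)
  n^2 - n - 12 = (n + 3)(n - 4)
Common monic factor: n + 3


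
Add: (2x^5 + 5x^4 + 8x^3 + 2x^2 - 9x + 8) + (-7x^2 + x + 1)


Align terms by degree and add:
  2x^5 + 5x^4 + 8x^3 + 2x^2 - 9x + 8
  -7x^2 + x + 1
= 2x^5 + 5x^4 + 8x^3 - 5x^2 - 8x + 9


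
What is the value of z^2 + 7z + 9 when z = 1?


Using direct substitution:
  1 * (1)^2 = 1
  7 * (1)^1 = 7
  constant: 9
Sum = 1 + 7 + 9 = 17


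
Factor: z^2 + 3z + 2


Roots satisfy r1 + r2 = -b/a = -3 and r1*r2 = c/a = 2.
So r1 = -2, r2 = -1.
z^2 + 3z + 2 = (z - r1)(z - r2) = (z + 2)(z + 1)


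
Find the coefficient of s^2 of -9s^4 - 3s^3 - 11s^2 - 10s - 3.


Read off the coefficient of s^2: -11


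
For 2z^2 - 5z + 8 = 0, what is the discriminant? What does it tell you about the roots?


D = b^2 - 4ac = (-5)^2 - 4(2)(8) = 25 - 64 = -39
Since D < 0: two complex conjugate roots (no real roots)


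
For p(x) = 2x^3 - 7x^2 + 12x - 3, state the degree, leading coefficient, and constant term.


Highest power of x is 3, with coefficient 2. Constant term is -3.
Degree = 3, leading coefficient = 2, constant term = -3


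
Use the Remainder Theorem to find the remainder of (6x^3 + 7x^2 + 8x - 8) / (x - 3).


By the Remainder Theorem, the remainder equals p(3):
  6*(3)^3 = 162
  7*(3)^2 = 63
  8*(3)^1 = 24
  constant: -8
Sum: 162 + 63 + 24 - 8 = 241


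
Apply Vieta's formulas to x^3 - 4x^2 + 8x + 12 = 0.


Monic cubic x^3+bx^2+cx+d=0: sum=-b, pairwise sum=c, product=-d.
b=-4, c=8, d=12
r1+r2+r3 = 4
r1r2+r1r3+r2r3 = 8
r1r2r3 = -12


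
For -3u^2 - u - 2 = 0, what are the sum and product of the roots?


For au^2+bu+c=0: sum = -b/a, product = c/a.
a=-3, b=-1, c=-2
Sum = -(-1)/-3 = -1/3
Product = (-2)/-3 = 2/3


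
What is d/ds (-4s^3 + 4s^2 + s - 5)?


Apply the power rule term by term:
  d/ds(-4s^3) = -12s^2
  d/ds(4s^2) = 8s
  d/ds(s) = 1
  d/ds(-5) = 0
p'(s) = -12s^2 + 8s + 1


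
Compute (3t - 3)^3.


Expand (3t - 3)^3 by repeated multiplication:
  (3t - 3)^2 = 9t^2 - 18t + 9
= 27t^3 - 81t^2 + 81t - 27


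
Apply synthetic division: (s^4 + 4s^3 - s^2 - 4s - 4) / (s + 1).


Synthetic division with c = -1. Coefficients: 1, 4, -1, -4, -4
Bring down 1.
  1 * -1 = -1; -1 + 4 = 3
  3 * -1 = -3; -3 - 1 = -4
  -4 * -1 = 4; 4 - 4 = 0
  0 * -1 = 0; 0 - 4 = -4
Quotient: s^3 + 3s^2 - 4s, Remainder: -4


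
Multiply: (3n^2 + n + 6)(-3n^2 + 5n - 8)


Distribute each term of the first polynomial:
  (3n^2)(-3n^2 + 5n - 8) = -9n^4 + 15n^3 - 24n^2
  (n)(-3n^2 + 5n - 8) = -3n^3 + 5n^2 - 8n
  (6)(-3n^2 + 5n - 8) = -18n^2 + 30n - 48
Sum: -9n^4 + 12n^3 - 37n^2 + 22n - 48


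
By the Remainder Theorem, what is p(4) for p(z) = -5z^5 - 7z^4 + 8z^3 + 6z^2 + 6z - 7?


By the Remainder Theorem, the remainder equals p(4):
  -5*(4)^5 = -5120
  -7*(4)^4 = -1792
  8*(4)^3 = 512
  6*(4)^2 = 96
  6*(4)^1 = 24
  constant: -7
Sum: -5120 - 1792 + 512 + 96 + 24 - 7 = -6287


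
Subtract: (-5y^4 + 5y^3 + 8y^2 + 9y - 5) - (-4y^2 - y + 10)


Distribute the minus sign:
  (-5y^4 + 5y^3 + 8y^2 + 9y - 5)
- (-4y^2 - y + 10)
Negate second polynomial: 4y^2 + y - 10
Add: -5y^4 + 5y^3 + 12y^2 + 10y - 15


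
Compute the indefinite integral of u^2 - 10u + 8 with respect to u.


Reverse power rule on each term:
  ∫ u^2 du = (1/3)u^3
  ∫ -10u du = -5u^2
  ∫ 8 du = 8u
F(u) = (1/3)u^3 - 5u^2 + 8u + C


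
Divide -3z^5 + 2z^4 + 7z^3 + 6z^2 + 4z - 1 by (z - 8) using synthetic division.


Synthetic division with c = 8. Coefficients: -3, 2, 7, 6, 4, -1
Bring down -3.
  -3 * 8 = -24; -24 + 2 = -22
  -22 * 8 = -176; -176 + 7 = -169
  -169 * 8 = -1352; -1352 + 6 = -1346
  -1346 * 8 = -10768; -10768 + 4 = -10764
  -10764 * 8 = -86112; -86112 - 1 = -86113
Quotient: -3z^4 - 22z^3 - 169z^2 - 1346z - 10764, Remainder: -86113


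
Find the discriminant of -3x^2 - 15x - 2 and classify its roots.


D = b^2 - 4ac = (-15)^2 - 4(-3)(-2) = 225 - 24 = 201
Since D > 0: two distinct irrational roots


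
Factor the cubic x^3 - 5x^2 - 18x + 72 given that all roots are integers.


Try integer roots (divisors of 72). x=6: p(6)=0.
Divide out (x - 6): quotient is x^2 + x - 12.
Factor the quadratic: (x + 4)(x - 3)
Result: (x - 6)(x + 4)(x - 3)


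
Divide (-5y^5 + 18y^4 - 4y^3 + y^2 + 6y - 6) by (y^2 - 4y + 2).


(-5y^5 + 18y^4 - 4y^3 + y^2 + 6y - 6) / (y^2 - 4y + 2)
Step 1: -5y^3 * (y^2 - 4y + 2) = -5y^5 + 20y^4 - 10y^3; subtract.
Step 2: -2y^2 * (y^2 - 4y + 2) = -2y^4 + 8y^3 - 4y^2; subtract.
Step 3: -2y * (y^2 - 4y + 2) = -2y^3 + 8y^2 - 4y; subtract.
Step 4: -3 * (y^2 - 4y + 2) = -3y^2 + 12y - 6; subtract.
Quotient: -5y^3 - 2y^2 - 2y - 3, Remainder: -2y


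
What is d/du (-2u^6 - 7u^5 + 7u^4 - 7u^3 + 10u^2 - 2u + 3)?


Apply the power rule term by term:
  d/du(-2u^6) = -12u^5
  d/du(-7u^5) = -35u^4
  d/du(7u^4) = 28u^3
  d/du(-7u^3) = -21u^2
  d/du(10u^2) = 20u
  d/du(-2u) = -2
  d/du(3) = 0
p'(u) = -12u^5 - 35u^4 + 28u^3 - 21u^2 + 20u - 2


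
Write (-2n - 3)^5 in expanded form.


Expand (-2n - 3)^5 by repeated multiplication:
  (-2n - 3)^2 = 4n^2 + 12n + 9
  (-2n - 3)^3 = -8n^3 - 36n^2 - 54n - 27
  (-2n - 3)^4 = 16n^4 + 96n^3 + 216n^2 + 216n + 81
= -32n^5 - 240n^4 - 720n^3 - 1080n^2 - 810n - 243


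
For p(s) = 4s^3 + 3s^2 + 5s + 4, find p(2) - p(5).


p(2) = 58
p(5) = 604
p(2) - p(5) = 58 - 604 = -546


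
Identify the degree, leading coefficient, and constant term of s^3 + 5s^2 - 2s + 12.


Highest power of s is 3, with coefficient 1. Constant term is 12.
Degree = 3, leading coefficient = 1, constant term = 12


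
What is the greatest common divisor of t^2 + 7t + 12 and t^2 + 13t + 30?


Factor each:
  t^2 + 7t + 12 = (t + 3)(t + 4)
  t^2 + 13t + 30 = (t + 3)(t + 10)
Common monic factor: t + 3


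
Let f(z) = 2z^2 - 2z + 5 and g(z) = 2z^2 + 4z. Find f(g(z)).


Substitute g(z) into f:
f(g(z)) = 2*(2z^2 + 4z)^2 + (-2)*(2z^2 + 4z) + 5
(2z^2 + 4z)^2 = 4z^4 + 16z^3 + 16z^2
Expand and combine: 8z^4 + 32z^3 + 28z^2 - 8z + 5


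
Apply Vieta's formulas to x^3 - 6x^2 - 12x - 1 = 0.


Monic cubic x^3+bx^2+cx+d=0: sum=-b, pairwise sum=c, product=-d.
b=-6, c=-12, d=-1
r1+r2+r3 = 6
r1r2+r1r3+r2r3 = -12
r1r2r3 = 1


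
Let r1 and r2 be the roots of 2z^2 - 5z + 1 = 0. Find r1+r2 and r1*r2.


For az^2+bz+c=0: sum = -b/a, product = c/a.
a=2, b=-5, c=1
Sum = -(-5)/2 = 5/2
Product = (1)/2 = 1/2


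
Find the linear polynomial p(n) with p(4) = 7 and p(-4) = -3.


p(n) = mn + b. Using p(4)=7, p(-4)=-3:
m = (7 + 3)/(4 + 4) = 10/8 = 5/4
b = 7 - m*(4) = 7 - 5 = 2
p(n) = (5/4)n + 2


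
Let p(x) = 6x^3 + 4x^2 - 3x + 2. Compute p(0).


Using direct substitution:
  6 * (0)^3 = 0
  4 * (0)^2 = 0
  -3 * (0)^1 = 0
  constant: 2
Sum = 0 + 0 + 0 + 2 = 2


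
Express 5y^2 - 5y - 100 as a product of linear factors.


Roots satisfy r1 + r2 = -b/a = 1 and r1*r2 = c/a = -20.
So r1 = -4, r2 = 5.
5y^2 - 5y - 100 = 5(y - r1)(y - r2) = 5(y + 4)(y - 5)


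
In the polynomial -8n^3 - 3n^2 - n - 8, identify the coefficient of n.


Read off the coefficient of n: -1


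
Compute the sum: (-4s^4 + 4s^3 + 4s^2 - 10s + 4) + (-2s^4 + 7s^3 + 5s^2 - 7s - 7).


Align terms by degree and add:
  -4s^4 + 4s^3 + 4s^2 - 10s + 4
  -2s^4 + 7s^3 + 5s^2 - 7s - 7
= -6s^4 + 11s^3 + 9s^2 - 17s - 3


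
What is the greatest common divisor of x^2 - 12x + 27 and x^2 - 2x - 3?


Factor each:
  x^2 - 12x + 27 = (x - 3)(x - 9)
  x^2 - 2x - 3 = (x - 3)(x + 1)
Common monic factor: x - 3


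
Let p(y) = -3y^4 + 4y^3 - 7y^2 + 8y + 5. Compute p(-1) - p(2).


p(-1) = -17
p(2) = -23
p(-1) - p(2) = -17 + 23 = 6


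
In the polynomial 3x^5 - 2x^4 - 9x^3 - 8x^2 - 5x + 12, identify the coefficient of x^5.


Read off the coefficient of x^5: 3


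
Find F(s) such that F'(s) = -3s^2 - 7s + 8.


Reverse power rule on each term:
  ∫ -3s^2 ds = -s^3
  ∫ -7s ds = -(7/2)s^2
  ∫ 8 ds = 8s
F(s) = -s^3 - (7/2)s^2 + 8s + C


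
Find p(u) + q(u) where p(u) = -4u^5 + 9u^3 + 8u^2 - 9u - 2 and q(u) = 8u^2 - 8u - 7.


Align terms by degree and add:
  -4u^5 + 9u^3 + 8u^2 - 9u - 2
+ 8u^2 - 8u - 7
= -4u^5 + 9u^3 + 16u^2 - 17u - 9


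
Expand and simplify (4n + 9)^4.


Expand (4n + 9)^4 by repeated multiplication:
  (4n + 9)^2 = 16n^2 + 72n + 81
  (4n + 9)^3 = 64n^3 + 432n^2 + 972n + 729
= 256n^4 + 2304n^3 + 7776n^2 + 11664n + 6561


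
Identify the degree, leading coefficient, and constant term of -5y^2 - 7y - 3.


Highest power of y is 2, with coefficient -5. Constant term is -3.
Degree = 2, leading coefficient = -5, constant term = -3


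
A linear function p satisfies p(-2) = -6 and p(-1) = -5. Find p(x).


p(x) = mx + b. Using p(-2)=-6, p(-1)=-5:
m = (-6 + 5)/(-2 + 1) = -1/-1 = 1
b = -6 - m*(-2) = -6 + 2 = -4
p(x) = x - 4


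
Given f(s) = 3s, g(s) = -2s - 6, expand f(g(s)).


Substitute g(s) into f:
f(g(s)) = 3*(-2s - 6)
Expand and combine: -6s - 18


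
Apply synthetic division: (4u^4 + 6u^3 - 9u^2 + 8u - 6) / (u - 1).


Synthetic division with c = 1. Coefficients: 4, 6, -9, 8, -6
Bring down 4.
  4 * 1 = 4; 4 + 6 = 10
  10 * 1 = 10; 10 - 9 = 1
  1 * 1 = 1; 1 + 8 = 9
  9 * 1 = 9; 9 - 6 = 3
Quotient: 4u^3 + 10u^2 + u + 9, Remainder: 3


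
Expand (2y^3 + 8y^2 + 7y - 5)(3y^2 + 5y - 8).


Distribute each term of the first polynomial:
  (2y^3)(3y^2 + 5y - 8) = 6y^5 + 10y^4 - 16y^3
  (8y^2)(3y^2 + 5y - 8) = 24y^4 + 40y^3 - 64y^2
  (7y)(3y^2 + 5y - 8) = 21y^3 + 35y^2 - 56y
  (-5)(3y^2 + 5y - 8) = -15y^2 - 25y + 40
Sum: 6y^5 + 34y^4 + 45y^3 - 44y^2 - 81y + 40


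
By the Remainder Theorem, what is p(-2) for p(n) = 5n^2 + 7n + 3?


By the Remainder Theorem, the remainder equals p(-2):
  5*(-2)^2 = 20
  7*(-2)^1 = -14
  constant: 3
Sum: 20 - 14 + 3 = 9


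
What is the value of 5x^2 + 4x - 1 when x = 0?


Using direct substitution:
  5 * (0)^2 = 0
  4 * (0)^1 = 0
  constant: -1
Sum = 0 + 0 - 1 = -1


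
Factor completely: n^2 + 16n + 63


Roots satisfy r1 + r2 = -b/a = -16 and r1*r2 = c/a = 63.
So r1 = -7, r2 = -9.
n^2 + 16n + 63 = (n - r1)(n - r2) = (n + 7)(n + 9)


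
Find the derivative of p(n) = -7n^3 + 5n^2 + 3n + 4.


Apply the power rule term by term:
  d/dn(-7n^3) = -21n^2
  d/dn(5n^2) = 10n
  d/dn(3n) = 3
  d/dn(4) = 0
p'(n) = -21n^2 + 10n + 3


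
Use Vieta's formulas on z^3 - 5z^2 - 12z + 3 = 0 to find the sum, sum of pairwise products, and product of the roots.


Monic cubic z^3+bz^2+cz+d=0: sum=-b, pairwise sum=c, product=-d.
b=-5, c=-12, d=3
r1+r2+r3 = 5
r1r2+r1r3+r2r3 = -12
r1r2r3 = -3


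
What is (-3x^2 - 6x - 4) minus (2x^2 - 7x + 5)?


Distribute the minus sign:
  (-3x^2 - 6x - 4)
- (2x^2 - 7x + 5)
Negate second polynomial: -2x^2 + 7x - 5
Add: -5x^2 + x - 9


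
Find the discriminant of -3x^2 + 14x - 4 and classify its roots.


D = b^2 - 4ac = (14)^2 - 4(-3)(-4) = 196 - 48 = 148
Since D > 0: two distinct irrational roots


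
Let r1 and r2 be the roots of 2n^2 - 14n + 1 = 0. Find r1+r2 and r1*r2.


For an^2+bn+c=0: sum = -b/a, product = c/a.
a=2, b=-14, c=1
Sum = -(-14)/2 = 7
Product = (1)/2 = 1/2


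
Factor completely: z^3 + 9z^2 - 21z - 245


Try integer roots (divisors of -245). z=5: p(5)=0.
Divide out (z - 5): quotient is z^2 + 14z + 49.
Factor the quadratic: (z + 7)(z + 7)
Result: (z - 5)(z + 7)(z + 7)


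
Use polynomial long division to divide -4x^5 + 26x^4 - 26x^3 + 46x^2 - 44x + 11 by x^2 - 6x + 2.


(-4x^5 + 26x^4 - 26x^3 + 46x^2 - 44x + 11) / (x^2 - 6x + 2)
Step 1: -4x^3 * (x^2 - 6x + 2) = -4x^5 + 24x^4 - 8x^3; subtract.
Step 2: 2x^2 * (x^2 - 6x + 2) = 2x^4 - 12x^3 + 4x^2; subtract.
Step 3: -6x * (x^2 - 6x + 2) = -6x^3 + 36x^2 - 12x; subtract.
Step 4: 6 * (x^2 - 6x + 2) = 6x^2 - 36x + 12; subtract.
Quotient: -4x^3 + 2x^2 - 6x + 6, Remainder: 4x - 1


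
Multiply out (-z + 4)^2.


Expand (-z + 4)^2 by repeated multiplication:
= z^2 - 8z + 16


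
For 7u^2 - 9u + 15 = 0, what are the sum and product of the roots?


For au^2+bu+c=0: sum = -b/a, product = c/a.
a=7, b=-9, c=15
Sum = -(-9)/7 = 9/7
Product = (15)/7 = 15/7


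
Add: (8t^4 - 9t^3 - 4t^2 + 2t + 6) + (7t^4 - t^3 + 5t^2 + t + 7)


Align terms by degree and add:
  8t^4 - 9t^3 - 4t^2 + 2t + 6
+ 7t^4 - t^3 + 5t^2 + t + 7
= 15t^4 - 10t^3 + t^2 + 3t + 13


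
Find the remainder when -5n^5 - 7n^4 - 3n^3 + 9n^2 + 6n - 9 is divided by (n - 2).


By the Remainder Theorem, the remainder equals p(2):
  -5*(2)^5 = -160
  -7*(2)^4 = -112
  -3*(2)^3 = -24
  9*(2)^2 = 36
  6*(2)^1 = 12
  constant: -9
Sum: -160 - 112 - 24 + 36 + 12 - 9 = -257


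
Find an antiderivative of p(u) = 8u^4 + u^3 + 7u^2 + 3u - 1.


Reverse power rule on each term:
  ∫ 8u^4 du = (8/5)u^5
  ∫ u^3 du = (1/4)u^4
  ∫ 7u^2 du = (7/3)u^3
  ∫ 3u du = (3/2)u^2
  ∫ -1 du = -u
F(u) = (8/5)u^5 + (1/4)u^4 + (7/3)u^3 + (3/2)u^2 - u + C


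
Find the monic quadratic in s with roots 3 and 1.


p(s) = (s - 3)(s - 1)
Expand: s^2 - 4s + 3


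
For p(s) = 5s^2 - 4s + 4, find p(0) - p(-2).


p(0) = 4
p(-2) = 32
p(0) - p(-2) = 4 - 32 = -28


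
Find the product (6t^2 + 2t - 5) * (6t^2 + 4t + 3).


Distribute each term of the first polynomial:
  (6t^2)(6t^2 + 4t + 3) = 36t^4 + 24t^3 + 18t^2
  (2t)(6t^2 + 4t + 3) = 12t^3 + 8t^2 + 6t
  (-5)(6t^2 + 4t + 3) = -30t^2 - 20t - 15
Sum: 36t^4 + 36t^3 - 4t^2 - 14t - 15


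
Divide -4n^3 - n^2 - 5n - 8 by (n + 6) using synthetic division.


Synthetic division with c = -6. Coefficients: -4, -1, -5, -8
Bring down -4.
  -4 * -6 = 24; 24 - 1 = 23
  23 * -6 = -138; -138 - 5 = -143
  -143 * -6 = 858; 858 - 8 = 850
Quotient: -4n^2 + 23n - 143, Remainder: 850


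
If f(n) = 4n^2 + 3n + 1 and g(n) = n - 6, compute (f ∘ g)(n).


Substitute g(n) into f:
f(g(n)) = 4*(n - 6)^2 + 3*(n - 6) + 1
(n - 6)^2 = n^2 - 12n + 36
Expand and combine: 4n^2 - 45n + 127


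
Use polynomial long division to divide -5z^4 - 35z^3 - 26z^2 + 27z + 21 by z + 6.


(-5z^4 - 35z^3 - 26z^2 + 27z + 21) / (z + 6)
Step 1: -5z^3 * (z + 6) = -5z^4 - 30z^3; subtract.
Step 2: -5z^2 * (z + 6) = -5z^3 - 30z^2; subtract.
Step 3: 4z * (z + 6) = 4z^2 + 24z; subtract.
Step 4: 3 * (z + 6) = 3z + 18; subtract.
Quotient: -5z^3 - 5z^2 + 4z + 3, Remainder: 3


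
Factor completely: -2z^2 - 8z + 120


Roots satisfy r1 + r2 = -b/a = -4 and r1*r2 = c/a = -60.
So r1 = -10, r2 = 6.
-2z^2 - 8z + 120 = -2(z - r1)(z - r2) = -2(z + 10)(z - 6)


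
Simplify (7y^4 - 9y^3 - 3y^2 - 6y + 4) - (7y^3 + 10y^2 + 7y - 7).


Distribute the minus sign:
  (7y^4 - 9y^3 - 3y^2 - 6y + 4)
- (7y^3 + 10y^2 + 7y - 7)
Negate second polynomial: -7y^3 - 10y^2 - 7y + 7
Add: 7y^4 - 16y^3 - 13y^2 - 13y + 11


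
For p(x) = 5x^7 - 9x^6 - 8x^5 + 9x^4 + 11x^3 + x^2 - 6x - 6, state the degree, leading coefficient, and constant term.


Highest power of x is 7, with coefficient 5. Constant term is -6.
Degree = 7, leading coefficient = 5, constant term = -6


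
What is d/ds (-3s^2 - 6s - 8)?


Apply the power rule term by term:
  d/ds(-3s^2) = -6s
  d/ds(-6s) = -6
  d/ds(-8) = 0
p'(s) = -6s - 6


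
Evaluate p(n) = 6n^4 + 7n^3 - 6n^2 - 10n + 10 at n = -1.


Using direct substitution:
  6 * (-1)^4 = 6
  7 * (-1)^3 = -7
  -6 * (-1)^2 = -6
  -10 * (-1)^1 = 10
  constant: 10
Sum = 6 - 7 - 6 + 10 + 10 = 13


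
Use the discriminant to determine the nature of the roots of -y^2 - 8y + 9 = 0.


D = b^2 - 4ac = (-8)^2 - 4(-1)(9) = 64 + 36 = 100
Since D > 0: two distinct rational roots


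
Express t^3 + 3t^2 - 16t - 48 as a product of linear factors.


Try integer roots (divisors of -48). t=-3: p(-3)=0.
Divide out (t + 3): quotient is t^2 - 16.
Factor the quadratic: (t - 4)(t + 4)
Result: (t + 3)(t - 4)(t + 4)


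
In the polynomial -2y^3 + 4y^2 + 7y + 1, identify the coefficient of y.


Read off the coefficient of y: 7


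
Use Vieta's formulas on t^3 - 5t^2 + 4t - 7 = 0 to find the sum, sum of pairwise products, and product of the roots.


Monic cubic t^3+bt^2+ct+d=0: sum=-b, pairwise sum=c, product=-d.
b=-5, c=4, d=-7
r1+r2+r3 = 5
r1r2+r1r3+r2r3 = 4
r1r2r3 = 7


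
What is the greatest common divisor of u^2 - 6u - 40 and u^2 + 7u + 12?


Factor each:
  u^2 - 6u - 40 = (u + 4)(u - 10)
  u^2 + 7u + 12 = (u + 4)(u + 3)
Common monic factor: u + 4


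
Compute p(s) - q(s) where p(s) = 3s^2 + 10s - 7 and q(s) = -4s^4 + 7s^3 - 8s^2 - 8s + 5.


Distribute the minus sign:
  (3s^2 + 10s - 7)
- (-4s^4 + 7s^3 - 8s^2 - 8s + 5)
Negate second polynomial: 4s^4 - 7s^3 + 8s^2 + 8s - 5
Add: 4s^4 - 7s^3 + 11s^2 + 18s - 12


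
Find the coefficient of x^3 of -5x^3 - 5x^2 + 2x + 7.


Read off the coefficient of x^3: -5


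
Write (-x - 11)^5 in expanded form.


Expand (-x - 11)^5 by repeated multiplication:
  (-x - 11)^2 = x^2 + 22x + 121
  (-x - 11)^3 = -x^3 - 33x^2 - 363x - 1331
  (-x - 11)^4 = x^4 + 44x^3 + 726x^2 + 5324x + 14641
= -x^5 - 55x^4 - 1210x^3 - 13310x^2 - 73205x - 161051


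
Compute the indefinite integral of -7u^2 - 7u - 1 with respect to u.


Reverse power rule on each term:
  ∫ -7u^2 du = -(7/3)u^3
  ∫ -7u du = -(7/2)u^2
  ∫ -1 du = -u
F(u) = -(7/3)u^3 - (7/2)u^2 - u + C


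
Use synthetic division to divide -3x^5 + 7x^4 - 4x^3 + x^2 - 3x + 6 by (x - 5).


Synthetic division with c = 5. Coefficients: -3, 7, -4, 1, -3, 6
Bring down -3.
  -3 * 5 = -15; -15 + 7 = -8
  -8 * 5 = -40; -40 - 4 = -44
  -44 * 5 = -220; -220 + 1 = -219
  -219 * 5 = -1095; -1095 - 3 = -1098
  -1098 * 5 = -5490; -5490 + 6 = -5484
Quotient: -3x^4 - 8x^3 - 44x^2 - 219x - 1098, Remainder: -5484


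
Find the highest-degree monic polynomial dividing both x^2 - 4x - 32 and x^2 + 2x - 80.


Factor each:
  x^2 - 4x - 32 = (x - 8)(x + 4)
  x^2 + 2x - 80 = (x - 8)(x + 10)
Common monic factor: x - 8


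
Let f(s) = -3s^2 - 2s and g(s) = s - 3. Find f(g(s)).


Substitute g(s) into f:
f(g(s)) = -3*(s - 3)^2 + (-2)*(s - 3)
(s - 3)^2 = s^2 - 6s + 9
Expand and combine: -3s^2 + 16s - 21


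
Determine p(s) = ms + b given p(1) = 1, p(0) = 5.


p(s) = ms + b. Using p(1)=1, p(0)=5:
m = (1 - 5)/(1) = -4/1 = -4
b = 1 - m*(1) = 1 + 4 = 5
p(s) = -4s + 5


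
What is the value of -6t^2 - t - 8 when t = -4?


Using direct substitution:
  -6 * (-4)^2 = -96
  -1 * (-4)^1 = 4
  constant: -8
Sum = -96 + 4 - 8 = -100


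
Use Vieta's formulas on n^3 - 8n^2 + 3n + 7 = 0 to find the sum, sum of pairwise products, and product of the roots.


Monic cubic n^3+bn^2+cn+d=0: sum=-b, pairwise sum=c, product=-d.
b=-8, c=3, d=7
r1+r2+r3 = 8
r1r2+r1r3+r2r3 = 3
r1r2r3 = -7


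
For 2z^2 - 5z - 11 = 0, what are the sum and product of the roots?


For az^2+bz+c=0: sum = -b/a, product = c/a.
a=2, b=-5, c=-11
Sum = -(-5)/2 = 5/2
Product = (-11)/2 = -11/2


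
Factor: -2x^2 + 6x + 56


Roots satisfy r1 + r2 = -b/a = 3 and r1*r2 = c/a = -28.
So r1 = -4, r2 = 7.
-2x^2 + 6x + 56 = -2(x - r1)(x - r2) = -2(x + 4)(x - 7)


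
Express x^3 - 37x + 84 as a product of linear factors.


Try integer roots (divisors of 84). x=-7: p(-7)=0.
Divide out (x + 7): quotient is x^2 - 7x + 12.
Factor the quadratic: (x - 4)(x - 3)
Result: (x + 7)(x - 4)(x - 3)


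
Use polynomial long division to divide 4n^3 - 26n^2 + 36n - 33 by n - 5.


(4n^3 - 26n^2 + 36n - 33) / (n - 5)
Step 1: 4n^2 * (n - 5) = 4n^3 - 20n^2; subtract.
Step 2: -6n * (n - 5) = -6n^2 + 30n; subtract.
Step 3: 6 * (n - 5) = 6n - 30; subtract.
Quotient: 4n^2 - 6n + 6, Remainder: -3


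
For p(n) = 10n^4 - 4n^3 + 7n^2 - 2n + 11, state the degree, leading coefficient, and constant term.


Highest power of n is 4, with coefficient 10. Constant term is 11.
Degree = 4, leading coefficient = 10, constant term = 11


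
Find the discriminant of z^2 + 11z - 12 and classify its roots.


D = b^2 - 4ac = (11)^2 - 4(1)(-12) = 121 + 48 = 169
Since D > 0: two distinct rational roots


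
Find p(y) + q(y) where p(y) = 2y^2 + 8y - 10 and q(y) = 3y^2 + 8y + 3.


Align terms by degree and add:
  2y^2 + 8y - 10
+ 3y^2 + 8y + 3
= 5y^2 + 16y - 7


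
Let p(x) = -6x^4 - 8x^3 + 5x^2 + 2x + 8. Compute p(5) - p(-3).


p(5) = -4607
p(-3) = -223
p(5) - p(-3) = -4607 + 223 = -4384


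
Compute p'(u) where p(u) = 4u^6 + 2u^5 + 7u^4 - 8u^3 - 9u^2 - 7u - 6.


Apply the power rule term by term:
  d/du(4u^6) = 24u^5
  d/du(2u^5) = 10u^4
  d/du(7u^4) = 28u^3
  d/du(-8u^3) = -24u^2
  d/du(-9u^2) = -18u
  d/du(-7u) = -7
  d/du(-6) = 0
p'(u) = 24u^5 + 10u^4 + 28u^3 - 24u^2 - 18u - 7


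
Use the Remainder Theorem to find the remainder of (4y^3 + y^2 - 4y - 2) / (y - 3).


By the Remainder Theorem, the remainder equals p(3):
  4*(3)^3 = 108
  1*(3)^2 = 9
  -4*(3)^1 = -12
  constant: -2
Sum: 108 + 9 - 12 - 2 = 103


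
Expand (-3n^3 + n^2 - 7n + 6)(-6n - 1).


Distribute each term of the first polynomial:
  (-3n^3)(-6n - 1) = 18n^4 + 3n^3
  (n^2)(-6n - 1) = -6n^3 - n^2
  (-7n)(-6n - 1) = 42n^2 + 7n
  (6)(-6n - 1) = -36n - 6
Sum: 18n^4 - 3n^3 + 41n^2 - 29n - 6


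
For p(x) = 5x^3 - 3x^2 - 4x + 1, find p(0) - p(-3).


p(0) = 1
p(-3) = -149
p(0) - p(-3) = 1 + 149 = 150


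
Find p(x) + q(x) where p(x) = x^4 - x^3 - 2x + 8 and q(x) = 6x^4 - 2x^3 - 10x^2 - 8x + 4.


Align terms by degree and add:
  x^4 - x^3 - 2x + 8
+ 6x^4 - 2x^3 - 10x^2 - 8x + 4
= 7x^4 - 3x^3 - 10x^2 - 10x + 12


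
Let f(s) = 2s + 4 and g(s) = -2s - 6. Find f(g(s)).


Substitute g(s) into f:
f(g(s)) = 2*(-2s - 6) + 4
Expand and combine: -4s - 8


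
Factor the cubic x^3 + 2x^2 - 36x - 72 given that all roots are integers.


Try integer roots (divisors of -72). x=-2: p(-2)=0.
Divide out (x + 2): quotient is x^2 - 36.
Factor the quadratic: (x + 6)(x - 6)
Result: (x + 2)(x + 6)(x - 6)


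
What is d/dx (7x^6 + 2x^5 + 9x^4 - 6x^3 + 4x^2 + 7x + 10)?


Apply the power rule term by term:
  d/dx(7x^6) = 42x^5
  d/dx(2x^5) = 10x^4
  d/dx(9x^4) = 36x^3
  d/dx(-6x^3) = -18x^2
  d/dx(4x^2) = 8x
  d/dx(7x) = 7
  d/dx(10) = 0
p'(x) = 42x^5 + 10x^4 + 36x^3 - 18x^2 + 8x + 7


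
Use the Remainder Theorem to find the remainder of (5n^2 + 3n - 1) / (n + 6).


By the Remainder Theorem, the remainder equals p(-6):
  5*(-6)^2 = 180
  3*(-6)^1 = -18
  constant: -1
Sum: 180 - 18 - 1 = 161


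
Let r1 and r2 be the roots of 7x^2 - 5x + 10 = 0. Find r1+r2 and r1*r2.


For ax^2+bx+c=0: sum = -b/a, product = c/a.
a=7, b=-5, c=10
Sum = -(-5)/7 = 5/7
Product = (10)/7 = 10/7


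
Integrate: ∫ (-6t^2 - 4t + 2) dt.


Reverse power rule on each term:
  ∫ -6t^2 dt = -2t^3
  ∫ -4t dt = -2t^2
  ∫ 2 dt = 2t
F(t) = -2t^3 - 2t^2 + 2t + C


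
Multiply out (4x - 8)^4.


Expand (4x - 8)^4 by repeated multiplication:
  (4x - 8)^2 = 16x^2 - 64x + 64
  (4x - 8)^3 = 64x^3 - 384x^2 + 768x - 512
= 256x^4 - 2048x^3 + 6144x^2 - 8192x + 4096


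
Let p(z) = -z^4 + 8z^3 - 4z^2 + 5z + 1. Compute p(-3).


Using direct substitution:
  -1 * (-3)^4 = -81
  8 * (-3)^3 = -216
  -4 * (-3)^2 = -36
  5 * (-3)^1 = -15
  constant: 1
Sum = -81 - 216 - 36 - 15 + 1 = -347


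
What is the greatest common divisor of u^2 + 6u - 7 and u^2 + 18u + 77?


Factor each:
  u^2 + 6u - 7 = (u + 7)(u - 1)
  u^2 + 18u + 77 = (u + 7)(u + 11)
Common monic factor: u + 7


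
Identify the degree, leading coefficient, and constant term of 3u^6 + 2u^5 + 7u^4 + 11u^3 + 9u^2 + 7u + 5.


Highest power of u is 6, with coefficient 3. Constant term is 5.
Degree = 6, leading coefficient = 3, constant term = 5


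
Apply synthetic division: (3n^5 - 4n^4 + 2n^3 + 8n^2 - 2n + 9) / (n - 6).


Synthetic division with c = 6. Coefficients: 3, -4, 2, 8, -2, 9
Bring down 3.
  3 * 6 = 18; 18 - 4 = 14
  14 * 6 = 84; 84 + 2 = 86
  86 * 6 = 516; 516 + 8 = 524
  524 * 6 = 3144; 3144 - 2 = 3142
  3142 * 6 = 18852; 18852 + 9 = 18861
Quotient: 3n^4 + 14n^3 + 86n^2 + 524n + 3142, Remainder: 18861


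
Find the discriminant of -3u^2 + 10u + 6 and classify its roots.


D = b^2 - 4ac = (10)^2 - 4(-3)(6) = 100 + 72 = 172
Since D > 0: two distinct irrational roots


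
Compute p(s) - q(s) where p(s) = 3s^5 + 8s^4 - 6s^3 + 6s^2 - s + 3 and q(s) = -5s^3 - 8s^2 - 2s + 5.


Distribute the minus sign:
  (3s^5 + 8s^4 - 6s^3 + 6s^2 - s + 3)
- (-5s^3 - 8s^2 - 2s + 5)
Negate second polynomial: 5s^3 + 8s^2 + 2s - 5
Add: 3s^5 + 8s^4 - s^3 + 14s^2 + s - 2
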